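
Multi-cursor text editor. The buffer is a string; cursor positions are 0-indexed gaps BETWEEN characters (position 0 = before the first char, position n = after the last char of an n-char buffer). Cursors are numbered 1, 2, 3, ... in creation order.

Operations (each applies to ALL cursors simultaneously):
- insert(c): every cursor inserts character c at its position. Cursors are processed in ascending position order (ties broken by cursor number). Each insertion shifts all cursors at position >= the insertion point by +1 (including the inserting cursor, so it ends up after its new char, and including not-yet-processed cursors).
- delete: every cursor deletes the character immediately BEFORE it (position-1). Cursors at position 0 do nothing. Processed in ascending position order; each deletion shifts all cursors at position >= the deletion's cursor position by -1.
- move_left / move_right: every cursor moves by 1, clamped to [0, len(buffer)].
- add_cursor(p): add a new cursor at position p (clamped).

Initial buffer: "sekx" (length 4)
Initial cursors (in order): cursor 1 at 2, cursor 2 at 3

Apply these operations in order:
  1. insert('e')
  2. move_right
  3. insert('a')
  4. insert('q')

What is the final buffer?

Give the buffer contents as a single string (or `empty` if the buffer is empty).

Answer: seekaqexaq

Derivation:
After op 1 (insert('e')): buffer="seekex" (len 6), cursors c1@3 c2@5, authorship ..1.2.
After op 2 (move_right): buffer="seekex" (len 6), cursors c1@4 c2@6, authorship ..1.2.
After op 3 (insert('a')): buffer="seekaexa" (len 8), cursors c1@5 c2@8, authorship ..1.12.2
After op 4 (insert('q')): buffer="seekaqexaq" (len 10), cursors c1@6 c2@10, authorship ..1.112.22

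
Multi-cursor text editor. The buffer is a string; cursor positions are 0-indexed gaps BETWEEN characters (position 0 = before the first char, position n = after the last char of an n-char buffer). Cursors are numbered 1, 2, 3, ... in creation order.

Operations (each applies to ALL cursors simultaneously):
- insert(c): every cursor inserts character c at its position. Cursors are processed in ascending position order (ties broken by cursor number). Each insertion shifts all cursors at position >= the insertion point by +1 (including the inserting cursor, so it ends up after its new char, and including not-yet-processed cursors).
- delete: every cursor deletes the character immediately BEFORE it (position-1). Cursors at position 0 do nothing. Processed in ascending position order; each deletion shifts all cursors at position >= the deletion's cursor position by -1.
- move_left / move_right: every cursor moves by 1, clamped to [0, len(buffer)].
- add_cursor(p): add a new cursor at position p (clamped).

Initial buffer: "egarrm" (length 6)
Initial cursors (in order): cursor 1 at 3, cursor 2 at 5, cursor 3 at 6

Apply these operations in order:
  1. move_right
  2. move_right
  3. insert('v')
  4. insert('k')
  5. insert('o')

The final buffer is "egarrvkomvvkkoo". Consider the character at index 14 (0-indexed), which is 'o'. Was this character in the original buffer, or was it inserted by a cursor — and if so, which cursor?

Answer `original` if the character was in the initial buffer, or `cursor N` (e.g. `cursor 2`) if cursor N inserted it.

After op 1 (move_right): buffer="egarrm" (len 6), cursors c1@4 c2@6 c3@6, authorship ......
After op 2 (move_right): buffer="egarrm" (len 6), cursors c1@5 c2@6 c3@6, authorship ......
After op 3 (insert('v')): buffer="egarrvmvv" (len 9), cursors c1@6 c2@9 c3@9, authorship .....1.23
After op 4 (insert('k')): buffer="egarrvkmvvkk" (len 12), cursors c1@7 c2@12 c3@12, authorship .....11.2323
After op 5 (insert('o')): buffer="egarrvkomvvkkoo" (len 15), cursors c1@8 c2@15 c3@15, authorship .....111.232323
Authorship (.=original, N=cursor N): . . . . . 1 1 1 . 2 3 2 3 2 3
Index 14: author = 3

Answer: cursor 3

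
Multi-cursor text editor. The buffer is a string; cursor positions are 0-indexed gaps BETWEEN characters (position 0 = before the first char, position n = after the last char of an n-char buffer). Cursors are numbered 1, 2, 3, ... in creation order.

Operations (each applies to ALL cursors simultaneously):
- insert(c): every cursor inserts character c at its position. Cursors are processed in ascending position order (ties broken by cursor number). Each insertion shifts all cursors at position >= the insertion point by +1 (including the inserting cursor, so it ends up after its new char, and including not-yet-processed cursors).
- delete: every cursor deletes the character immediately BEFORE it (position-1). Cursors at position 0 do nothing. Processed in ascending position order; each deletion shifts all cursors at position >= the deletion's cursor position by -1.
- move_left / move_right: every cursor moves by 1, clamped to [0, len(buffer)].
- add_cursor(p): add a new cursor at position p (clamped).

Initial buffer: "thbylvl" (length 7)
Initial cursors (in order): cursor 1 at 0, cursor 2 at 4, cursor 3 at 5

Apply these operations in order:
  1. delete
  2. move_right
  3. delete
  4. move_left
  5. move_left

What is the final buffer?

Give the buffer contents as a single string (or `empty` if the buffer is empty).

Answer: hl

Derivation:
After op 1 (delete): buffer="thbvl" (len 5), cursors c1@0 c2@3 c3@3, authorship .....
After op 2 (move_right): buffer="thbvl" (len 5), cursors c1@1 c2@4 c3@4, authorship .....
After op 3 (delete): buffer="hl" (len 2), cursors c1@0 c2@1 c3@1, authorship ..
After op 4 (move_left): buffer="hl" (len 2), cursors c1@0 c2@0 c3@0, authorship ..
After op 5 (move_left): buffer="hl" (len 2), cursors c1@0 c2@0 c3@0, authorship ..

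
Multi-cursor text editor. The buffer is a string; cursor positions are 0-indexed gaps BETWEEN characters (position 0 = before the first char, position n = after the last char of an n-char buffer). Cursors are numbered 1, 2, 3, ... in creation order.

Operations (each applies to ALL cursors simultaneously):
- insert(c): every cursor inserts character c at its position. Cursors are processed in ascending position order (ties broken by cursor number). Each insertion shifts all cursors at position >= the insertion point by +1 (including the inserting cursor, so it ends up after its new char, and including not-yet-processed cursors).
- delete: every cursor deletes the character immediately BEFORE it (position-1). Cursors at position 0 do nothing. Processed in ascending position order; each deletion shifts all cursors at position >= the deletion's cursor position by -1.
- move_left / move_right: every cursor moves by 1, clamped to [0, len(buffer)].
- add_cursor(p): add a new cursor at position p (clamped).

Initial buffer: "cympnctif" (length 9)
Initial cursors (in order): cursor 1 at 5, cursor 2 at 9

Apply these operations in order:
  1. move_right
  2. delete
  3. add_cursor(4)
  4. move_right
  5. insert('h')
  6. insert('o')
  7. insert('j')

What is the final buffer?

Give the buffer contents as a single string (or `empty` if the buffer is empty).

After op 1 (move_right): buffer="cympnctif" (len 9), cursors c1@6 c2@9, authorship .........
After op 2 (delete): buffer="cympnti" (len 7), cursors c1@5 c2@7, authorship .......
After op 3 (add_cursor(4)): buffer="cympnti" (len 7), cursors c3@4 c1@5 c2@7, authorship .......
After op 4 (move_right): buffer="cympnti" (len 7), cursors c3@5 c1@6 c2@7, authorship .......
After op 5 (insert('h')): buffer="cympnhthih" (len 10), cursors c3@6 c1@8 c2@10, authorship .....3.1.2
After op 6 (insert('o')): buffer="cympnhothoiho" (len 13), cursors c3@7 c1@10 c2@13, authorship .....33.11.22
After op 7 (insert('j')): buffer="cympnhojthojihoj" (len 16), cursors c3@8 c1@12 c2@16, authorship .....333.111.222

Answer: cympnhojthojihoj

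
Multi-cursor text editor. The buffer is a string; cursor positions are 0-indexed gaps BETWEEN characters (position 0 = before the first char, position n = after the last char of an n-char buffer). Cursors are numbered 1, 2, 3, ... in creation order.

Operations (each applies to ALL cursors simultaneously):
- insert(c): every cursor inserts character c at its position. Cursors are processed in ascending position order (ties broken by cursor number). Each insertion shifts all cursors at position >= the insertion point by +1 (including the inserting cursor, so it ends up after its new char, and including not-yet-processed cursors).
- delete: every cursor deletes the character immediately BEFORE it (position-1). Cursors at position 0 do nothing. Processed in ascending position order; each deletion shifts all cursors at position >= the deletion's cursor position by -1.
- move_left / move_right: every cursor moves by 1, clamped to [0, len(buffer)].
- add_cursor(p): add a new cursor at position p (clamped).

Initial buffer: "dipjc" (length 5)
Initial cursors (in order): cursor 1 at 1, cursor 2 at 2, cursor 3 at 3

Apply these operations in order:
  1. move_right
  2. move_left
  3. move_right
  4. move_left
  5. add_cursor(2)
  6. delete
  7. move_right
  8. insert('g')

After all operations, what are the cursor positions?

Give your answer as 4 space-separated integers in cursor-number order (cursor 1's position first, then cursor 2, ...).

After op 1 (move_right): buffer="dipjc" (len 5), cursors c1@2 c2@3 c3@4, authorship .....
After op 2 (move_left): buffer="dipjc" (len 5), cursors c1@1 c2@2 c3@3, authorship .....
After op 3 (move_right): buffer="dipjc" (len 5), cursors c1@2 c2@3 c3@4, authorship .....
After op 4 (move_left): buffer="dipjc" (len 5), cursors c1@1 c2@2 c3@3, authorship .....
After op 5 (add_cursor(2)): buffer="dipjc" (len 5), cursors c1@1 c2@2 c4@2 c3@3, authorship .....
After op 6 (delete): buffer="jc" (len 2), cursors c1@0 c2@0 c3@0 c4@0, authorship ..
After op 7 (move_right): buffer="jc" (len 2), cursors c1@1 c2@1 c3@1 c4@1, authorship ..
After op 8 (insert('g')): buffer="jggggc" (len 6), cursors c1@5 c2@5 c3@5 c4@5, authorship .1234.

Answer: 5 5 5 5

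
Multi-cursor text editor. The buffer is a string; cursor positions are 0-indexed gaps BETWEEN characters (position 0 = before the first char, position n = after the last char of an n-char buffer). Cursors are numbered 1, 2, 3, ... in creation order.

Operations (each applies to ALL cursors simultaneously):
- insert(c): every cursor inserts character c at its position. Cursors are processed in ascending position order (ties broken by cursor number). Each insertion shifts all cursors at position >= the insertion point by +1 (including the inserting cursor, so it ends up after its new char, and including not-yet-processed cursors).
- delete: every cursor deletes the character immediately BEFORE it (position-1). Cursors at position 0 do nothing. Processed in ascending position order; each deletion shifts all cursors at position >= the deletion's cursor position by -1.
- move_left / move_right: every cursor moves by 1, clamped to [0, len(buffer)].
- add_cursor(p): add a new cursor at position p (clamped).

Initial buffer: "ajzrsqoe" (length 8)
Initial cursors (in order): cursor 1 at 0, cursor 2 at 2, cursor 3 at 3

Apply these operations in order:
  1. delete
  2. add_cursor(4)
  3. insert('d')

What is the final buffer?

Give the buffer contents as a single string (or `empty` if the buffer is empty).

After op 1 (delete): buffer="arsqoe" (len 6), cursors c1@0 c2@1 c3@1, authorship ......
After op 2 (add_cursor(4)): buffer="arsqoe" (len 6), cursors c1@0 c2@1 c3@1 c4@4, authorship ......
After op 3 (insert('d')): buffer="daddrsqdoe" (len 10), cursors c1@1 c2@4 c3@4 c4@8, authorship 1.23...4..

Answer: daddrsqdoe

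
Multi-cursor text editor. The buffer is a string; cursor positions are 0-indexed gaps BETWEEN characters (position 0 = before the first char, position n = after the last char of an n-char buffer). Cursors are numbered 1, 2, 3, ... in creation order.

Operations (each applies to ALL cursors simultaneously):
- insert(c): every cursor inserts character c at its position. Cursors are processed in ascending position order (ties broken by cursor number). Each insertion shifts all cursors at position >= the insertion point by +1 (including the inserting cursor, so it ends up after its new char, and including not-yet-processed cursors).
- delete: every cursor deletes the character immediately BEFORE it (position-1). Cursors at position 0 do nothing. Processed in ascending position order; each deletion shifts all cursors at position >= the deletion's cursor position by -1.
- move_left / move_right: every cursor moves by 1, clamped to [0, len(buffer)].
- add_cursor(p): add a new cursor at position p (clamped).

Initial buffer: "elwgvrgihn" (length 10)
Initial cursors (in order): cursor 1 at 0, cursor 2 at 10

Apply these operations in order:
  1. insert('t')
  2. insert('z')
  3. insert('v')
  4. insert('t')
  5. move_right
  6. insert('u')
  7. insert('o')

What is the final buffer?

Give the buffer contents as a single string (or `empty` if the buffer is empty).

Answer: tzvteuolwgvrgihntzvtuo

Derivation:
After op 1 (insert('t')): buffer="telwgvrgihnt" (len 12), cursors c1@1 c2@12, authorship 1..........2
After op 2 (insert('z')): buffer="tzelwgvrgihntz" (len 14), cursors c1@2 c2@14, authorship 11..........22
After op 3 (insert('v')): buffer="tzvelwgvrgihntzv" (len 16), cursors c1@3 c2@16, authorship 111..........222
After op 4 (insert('t')): buffer="tzvtelwgvrgihntzvt" (len 18), cursors c1@4 c2@18, authorship 1111..........2222
After op 5 (move_right): buffer="tzvtelwgvrgihntzvt" (len 18), cursors c1@5 c2@18, authorship 1111..........2222
After op 6 (insert('u')): buffer="tzvteulwgvrgihntzvtu" (len 20), cursors c1@6 c2@20, authorship 1111.1.........22222
After op 7 (insert('o')): buffer="tzvteuolwgvrgihntzvtuo" (len 22), cursors c1@7 c2@22, authorship 1111.11.........222222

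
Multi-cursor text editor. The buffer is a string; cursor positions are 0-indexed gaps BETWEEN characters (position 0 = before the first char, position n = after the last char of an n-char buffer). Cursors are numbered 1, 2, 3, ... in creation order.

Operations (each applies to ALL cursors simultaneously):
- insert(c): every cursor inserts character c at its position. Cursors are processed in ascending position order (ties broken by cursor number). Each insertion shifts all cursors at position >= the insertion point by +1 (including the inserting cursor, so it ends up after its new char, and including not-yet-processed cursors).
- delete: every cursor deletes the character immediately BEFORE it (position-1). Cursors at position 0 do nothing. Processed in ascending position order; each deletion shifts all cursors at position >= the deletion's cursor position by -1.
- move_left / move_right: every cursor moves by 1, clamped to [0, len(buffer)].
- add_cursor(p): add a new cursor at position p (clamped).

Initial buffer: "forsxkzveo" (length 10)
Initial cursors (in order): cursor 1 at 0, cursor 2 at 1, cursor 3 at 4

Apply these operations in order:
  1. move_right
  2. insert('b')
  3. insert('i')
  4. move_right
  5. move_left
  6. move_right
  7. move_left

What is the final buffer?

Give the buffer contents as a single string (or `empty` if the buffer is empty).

Answer: fbiobirsxbikzveo

Derivation:
After op 1 (move_right): buffer="forsxkzveo" (len 10), cursors c1@1 c2@2 c3@5, authorship ..........
After op 2 (insert('b')): buffer="fbobrsxbkzveo" (len 13), cursors c1@2 c2@4 c3@8, authorship .1.2...3.....
After op 3 (insert('i')): buffer="fbiobirsxbikzveo" (len 16), cursors c1@3 c2@6 c3@11, authorship .11.22...33.....
After op 4 (move_right): buffer="fbiobirsxbikzveo" (len 16), cursors c1@4 c2@7 c3@12, authorship .11.22...33.....
After op 5 (move_left): buffer="fbiobirsxbikzveo" (len 16), cursors c1@3 c2@6 c3@11, authorship .11.22...33.....
After op 6 (move_right): buffer="fbiobirsxbikzveo" (len 16), cursors c1@4 c2@7 c3@12, authorship .11.22...33.....
After op 7 (move_left): buffer="fbiobirsxbikzveo" (len 16), cursors c1@3 c2@6 c3@11, authorship .11.22...33.....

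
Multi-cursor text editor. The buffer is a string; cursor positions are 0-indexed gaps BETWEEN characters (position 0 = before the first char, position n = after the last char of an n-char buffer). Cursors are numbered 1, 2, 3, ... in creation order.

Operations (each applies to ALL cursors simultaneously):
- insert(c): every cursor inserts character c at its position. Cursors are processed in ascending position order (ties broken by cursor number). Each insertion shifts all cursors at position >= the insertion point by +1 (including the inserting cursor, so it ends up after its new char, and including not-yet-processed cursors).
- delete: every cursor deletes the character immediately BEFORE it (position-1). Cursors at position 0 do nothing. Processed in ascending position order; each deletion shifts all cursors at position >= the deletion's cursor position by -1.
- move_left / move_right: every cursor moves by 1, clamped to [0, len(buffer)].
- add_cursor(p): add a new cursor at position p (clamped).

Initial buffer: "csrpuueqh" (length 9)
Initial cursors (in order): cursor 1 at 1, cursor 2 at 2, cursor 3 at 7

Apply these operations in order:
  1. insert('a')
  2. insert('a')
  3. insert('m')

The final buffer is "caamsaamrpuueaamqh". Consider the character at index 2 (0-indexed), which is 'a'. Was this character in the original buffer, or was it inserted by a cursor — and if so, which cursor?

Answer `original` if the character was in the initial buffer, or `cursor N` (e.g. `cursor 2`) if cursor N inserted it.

After op 1 (insert('a')): buffer="casarpuueaqh" (len 12), cursors c1@2 c2@4 c3@10, authorship .1.2.....3..
After op 2 (insert('a')): buffer="caasaarpuueaaqh" (len 15), cursors c1@3 c2@6 c3@13, authorship .11.22.....33..
After op 3 (insert('m')): buffer="caamsaamrpuueaamqh" (len 18), cursors c1@4 c2@8 c3@16, authorship .111.222.....333..
Authorship (.=original, N=cursor N): . 1 1 1 . 2 2 2 . . . . . 3 3 3 . .
Index 2: author = 1

Answer: cursor 1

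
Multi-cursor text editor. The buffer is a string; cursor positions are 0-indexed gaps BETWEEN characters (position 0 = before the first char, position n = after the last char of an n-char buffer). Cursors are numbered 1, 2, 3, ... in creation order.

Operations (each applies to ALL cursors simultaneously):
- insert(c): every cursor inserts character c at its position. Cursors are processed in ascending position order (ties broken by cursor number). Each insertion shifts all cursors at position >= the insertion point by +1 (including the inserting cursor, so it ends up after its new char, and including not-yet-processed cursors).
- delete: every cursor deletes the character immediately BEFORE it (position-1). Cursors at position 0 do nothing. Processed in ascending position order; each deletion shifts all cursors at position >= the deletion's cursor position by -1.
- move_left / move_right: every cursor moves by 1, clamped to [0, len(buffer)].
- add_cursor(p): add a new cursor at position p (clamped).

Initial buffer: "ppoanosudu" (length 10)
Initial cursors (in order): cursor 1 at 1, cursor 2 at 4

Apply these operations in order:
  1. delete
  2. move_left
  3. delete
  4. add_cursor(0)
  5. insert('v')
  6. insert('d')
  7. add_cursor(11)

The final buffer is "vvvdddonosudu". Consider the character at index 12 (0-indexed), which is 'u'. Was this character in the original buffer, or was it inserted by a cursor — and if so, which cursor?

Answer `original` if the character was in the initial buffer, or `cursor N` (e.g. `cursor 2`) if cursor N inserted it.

After op 1 (delete): buffer="ponosudu" (len 8), cursors c1@0 c2@2, authorship ........
After op 2 (move_left): buffer="ponosudu" (len 8), cursors c1@0 c2@1, authorship ........
After op 3 (delete): buffer="onosudu" (len 7), cursors c1@0 c2@0, authorship .......
After op 4 (add_cursor(0)): buffer="onosudu" (len 7), cursors c1@0 c2@0 c3@0, authorship .......
After op 5 (insert('v')): buffer="vvvonosudu" (len 10), cursors c1@3 c2@3 c3@3, authorship 123.......
After op 6 (insert('d')): buffer="vvvdddonosudu" (len 13), cursors c1@6 c2@6 c3@6, authorship 123123.......
After op 7 (add_cursor(11)): buffer="vvvdddonosudu" (len 13), cursors c1@6 c2@6 c3@6 c4@11, authorship 123123.......
Authorship (.=original, N=cursor N): 1 2 3 1 2 3 . . . . . . .
Index 12: author = original

Answer: original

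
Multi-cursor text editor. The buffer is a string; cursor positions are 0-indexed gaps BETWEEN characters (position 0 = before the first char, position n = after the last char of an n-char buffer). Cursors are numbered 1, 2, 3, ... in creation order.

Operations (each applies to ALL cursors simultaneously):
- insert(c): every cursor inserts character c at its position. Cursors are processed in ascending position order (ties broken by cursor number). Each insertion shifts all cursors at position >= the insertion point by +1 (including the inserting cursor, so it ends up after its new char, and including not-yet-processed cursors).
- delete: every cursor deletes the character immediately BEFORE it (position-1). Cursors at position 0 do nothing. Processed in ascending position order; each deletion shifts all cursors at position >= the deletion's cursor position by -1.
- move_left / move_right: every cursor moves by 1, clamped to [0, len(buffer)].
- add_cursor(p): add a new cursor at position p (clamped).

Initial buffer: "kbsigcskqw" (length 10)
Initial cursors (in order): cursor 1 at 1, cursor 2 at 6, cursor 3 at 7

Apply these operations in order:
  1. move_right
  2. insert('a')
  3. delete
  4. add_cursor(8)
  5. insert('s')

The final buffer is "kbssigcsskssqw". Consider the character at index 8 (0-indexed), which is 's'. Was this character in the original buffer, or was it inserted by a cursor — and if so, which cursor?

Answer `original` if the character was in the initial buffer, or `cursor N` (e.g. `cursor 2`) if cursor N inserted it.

Answer: cursor 2

Derivation:
After op 1 (move_right): buffer="kbsigcskqw" (len 10), cursors c1@2 c2@7 c3@8, authorship ..........
After op 2 (insert('a')): buffer="kbasigcsakaqw" (len 13), cursors c1@3 c2@9 c3@11, authorship ..1.....2.3..
After op 3 (delete): buffer="kbsigcskqw" (len 10), cursors c1@2 c2@7 c3@8, authorship ..........
After op 4 (add_cursor(8)): buffer="kbsigcskqw" (len 10), cursors c1@2 c2@7 c3@8 c4@8, authorship ..........
After op 5 (insert('s')): buffer="kbssigcsskssqw" (len 14), cursors c1@3 c2@9 c3@12 c4@12, authorship ..1.....2.34..
Authorship (.=original, N=cursor N): . . 1 . . . . . 2 . 3 4 . .
Index 8: author = 2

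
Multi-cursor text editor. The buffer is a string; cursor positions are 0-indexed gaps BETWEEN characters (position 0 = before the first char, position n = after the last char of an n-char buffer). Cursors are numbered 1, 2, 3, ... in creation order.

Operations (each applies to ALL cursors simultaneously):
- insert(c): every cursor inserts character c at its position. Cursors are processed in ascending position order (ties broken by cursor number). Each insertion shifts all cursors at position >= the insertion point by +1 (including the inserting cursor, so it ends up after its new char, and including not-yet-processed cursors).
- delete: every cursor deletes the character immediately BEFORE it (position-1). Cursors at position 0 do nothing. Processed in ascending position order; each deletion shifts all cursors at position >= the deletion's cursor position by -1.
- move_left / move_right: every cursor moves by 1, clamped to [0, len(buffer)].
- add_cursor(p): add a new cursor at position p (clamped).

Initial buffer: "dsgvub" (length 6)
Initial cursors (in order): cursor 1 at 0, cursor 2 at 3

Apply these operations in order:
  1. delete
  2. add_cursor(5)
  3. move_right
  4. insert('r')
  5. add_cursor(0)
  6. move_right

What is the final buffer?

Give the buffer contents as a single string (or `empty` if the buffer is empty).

After op 1 (delete): buffer="dsvub" (len 5), cursors c1@0 c2@2, authorship .....
After op 2 (add_cursor(5)): buffer="dsvub" (len 5), cursors c1@0 c2@2 c3@5, authorship .....
After op 3 (move_right): buffer="dsvub" (len 5), cursors c1@1 c2@3 c3@5, authorship .....
After op 4 (insert('r')): buffer="drsvrubr" (len 8), cursors c1@2 c2@5 c3@8, authorship .1..2..3
After op 5 (add_cursor(0)): buffer="drsvrubr" (len 8), cursors c4@0 c1@2 c2@5 c3@8, authorship .1..2..3
After op 6 (move_right): buffer="drsvrubr" (len 8), cursors c4@1 c1@3 c2@6 c3@8, authorship .1..2..3

Answer: drsvrubr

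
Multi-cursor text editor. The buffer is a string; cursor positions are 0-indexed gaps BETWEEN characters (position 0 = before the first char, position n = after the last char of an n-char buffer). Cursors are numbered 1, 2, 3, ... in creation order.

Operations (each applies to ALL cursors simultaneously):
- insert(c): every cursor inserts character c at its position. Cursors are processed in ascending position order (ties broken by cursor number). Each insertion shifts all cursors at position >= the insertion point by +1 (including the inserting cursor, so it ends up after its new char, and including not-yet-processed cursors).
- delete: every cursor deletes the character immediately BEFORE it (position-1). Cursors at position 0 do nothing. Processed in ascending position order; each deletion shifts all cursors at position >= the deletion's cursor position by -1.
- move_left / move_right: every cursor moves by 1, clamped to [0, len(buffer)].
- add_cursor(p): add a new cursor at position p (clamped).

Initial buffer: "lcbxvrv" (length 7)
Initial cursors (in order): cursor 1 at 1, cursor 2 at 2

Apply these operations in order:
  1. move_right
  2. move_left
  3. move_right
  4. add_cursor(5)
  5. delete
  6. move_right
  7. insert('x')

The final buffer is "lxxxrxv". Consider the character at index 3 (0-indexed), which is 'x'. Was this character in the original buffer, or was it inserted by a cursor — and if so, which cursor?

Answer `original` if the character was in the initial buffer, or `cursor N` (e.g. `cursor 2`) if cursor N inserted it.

After op 1 (move_right): buffer="lcbxvrv" (len 7), cursors c1@2 c2@3, authorship .......
After op 2 (move_left): buffer="lcbxvrv" (len 7), cursors c1@1 c2@2, authorship .......
After op 3 (move_right): buffer="lcbxvrv" (len 7), cursors c1@2 c2@3, authorship .......
After op 4 (add_cursor(5)): buffer="lcbxvrv" (len 7), cursors c1@2 c2@3 c3@5, authorship .......
After op 5 (delete): buffer="lxrv" (len 4), cursors c1@1 c2@1 c3@2, authorship ....
After op 6 (move_right): buffer="lxrv" (len 4), cursors c1@2 c2@2 c3@3, authorship ....
After op 7 (insert('x')): buffer="lxxxrxv" (len 7), cursors c1@4 c2@4 c3@6, authorship ..12.3.
Authorship (.=original, N=cursor N): . . 1 2 . 3 .
Index 3: author = 2

Answer: cursor 2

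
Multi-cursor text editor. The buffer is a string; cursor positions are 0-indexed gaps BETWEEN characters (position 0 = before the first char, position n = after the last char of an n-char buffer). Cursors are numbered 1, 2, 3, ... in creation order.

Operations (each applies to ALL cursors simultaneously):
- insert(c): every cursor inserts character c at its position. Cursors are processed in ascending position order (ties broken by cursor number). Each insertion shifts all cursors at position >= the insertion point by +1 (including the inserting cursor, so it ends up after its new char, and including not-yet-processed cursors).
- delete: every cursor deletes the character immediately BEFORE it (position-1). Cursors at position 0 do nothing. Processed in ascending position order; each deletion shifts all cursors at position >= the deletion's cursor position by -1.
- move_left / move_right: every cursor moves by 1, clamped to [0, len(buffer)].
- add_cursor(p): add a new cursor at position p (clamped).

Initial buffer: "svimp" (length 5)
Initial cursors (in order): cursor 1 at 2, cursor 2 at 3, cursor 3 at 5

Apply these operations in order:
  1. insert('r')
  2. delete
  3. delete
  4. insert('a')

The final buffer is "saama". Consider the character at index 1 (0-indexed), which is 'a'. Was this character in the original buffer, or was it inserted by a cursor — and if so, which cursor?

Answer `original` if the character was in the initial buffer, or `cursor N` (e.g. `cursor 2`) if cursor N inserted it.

Answer: cursor 1

Derivation:
After op 1 (insert('r')): buffer="svrirmpr" (len 8), cursors c1@3 c2@5 c3@8, authorship ..1.2..3
After op 2 (delete): buffer="svimp" (len 5), cursors c1@2 c2@3 c3@5, authorship .....
After op 3 (delete): buffer="sm" (len 2), cursors c1@1 c2@1 c3@2, authorship ..
After op 4 (insert('a')): buffer="saama" (len 5), cursors c1@3 c2@3 c3@5, authorship .12.3
Authorship (.=original, N=cursor N): . 1 2 . 3
Index 1: author = 1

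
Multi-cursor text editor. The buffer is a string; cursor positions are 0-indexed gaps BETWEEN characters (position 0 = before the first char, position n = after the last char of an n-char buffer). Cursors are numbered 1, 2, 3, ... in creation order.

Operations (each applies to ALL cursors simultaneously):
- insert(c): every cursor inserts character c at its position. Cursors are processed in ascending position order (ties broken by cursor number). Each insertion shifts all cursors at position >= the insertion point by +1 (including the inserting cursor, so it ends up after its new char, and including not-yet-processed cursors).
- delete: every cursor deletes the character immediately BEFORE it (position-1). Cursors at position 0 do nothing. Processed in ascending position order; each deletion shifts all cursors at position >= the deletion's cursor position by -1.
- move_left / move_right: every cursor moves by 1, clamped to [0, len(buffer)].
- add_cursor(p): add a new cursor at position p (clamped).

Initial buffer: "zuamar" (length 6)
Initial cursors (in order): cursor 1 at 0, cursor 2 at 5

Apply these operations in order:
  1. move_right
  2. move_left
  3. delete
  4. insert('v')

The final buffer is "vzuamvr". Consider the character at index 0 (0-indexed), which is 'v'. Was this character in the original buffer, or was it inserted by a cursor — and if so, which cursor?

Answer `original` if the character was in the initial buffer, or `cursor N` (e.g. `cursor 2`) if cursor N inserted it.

After op 1 (move_right): buffer="zuamar" (len 6), cursors c1@1 c2@6, authorship ......
After op 2 (move_left): buffer="zuamar" (len 6), cursors c1@0 c2@5, authorship ......
After op 3 (delete): buffer="zuamr" (len 5), cursors c1@0 c2@4, authorship .....
After op 4 (insert('v')): buffer="vzuamvr" (len 7), cursors c1@1 c2@6, authorship 1....2.
Authorship (.=original, N=cursor N): 1 . . . . 2 .
Index 0: author = 1

Answer: cursor 1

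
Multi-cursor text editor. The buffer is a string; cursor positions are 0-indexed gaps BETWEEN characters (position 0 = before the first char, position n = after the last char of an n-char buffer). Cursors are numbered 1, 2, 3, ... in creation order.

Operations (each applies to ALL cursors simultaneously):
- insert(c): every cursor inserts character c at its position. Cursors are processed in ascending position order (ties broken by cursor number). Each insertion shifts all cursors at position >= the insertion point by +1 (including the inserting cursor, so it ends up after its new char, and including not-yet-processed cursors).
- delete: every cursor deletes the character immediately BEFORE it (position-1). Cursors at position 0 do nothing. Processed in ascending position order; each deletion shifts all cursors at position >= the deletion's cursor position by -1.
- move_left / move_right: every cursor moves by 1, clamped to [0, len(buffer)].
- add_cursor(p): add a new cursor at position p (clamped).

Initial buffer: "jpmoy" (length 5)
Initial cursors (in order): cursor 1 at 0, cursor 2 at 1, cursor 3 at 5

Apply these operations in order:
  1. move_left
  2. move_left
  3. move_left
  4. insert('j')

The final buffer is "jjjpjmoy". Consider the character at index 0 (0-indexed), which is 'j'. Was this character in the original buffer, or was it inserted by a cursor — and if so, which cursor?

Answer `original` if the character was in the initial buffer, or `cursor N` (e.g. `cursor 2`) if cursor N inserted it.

Answer: cursor 1

Derivation:
After op 1 (move_left): buffer="jpmoy" (len 5), cursors c1@0 c2@0 c3@4, authorship .....
After op 2 (move_left): buffer="jpmoy" (len 5), cursors c1@0 c2@0 c3@3, authorship .....
After op 3 (move_left): buffer="jpmoy" (len 5), cursors c1@0 c2@0 c3@2, authorship .....
After op 4 (insert('j')): buffer="jjjpjmoy" (len 8), cursors c1@2 c2@2 c3@5, authorship 12..3...
Authorship (.=original, N=cursor N): 1 2 . . 3 . . .
Index 0: author = 1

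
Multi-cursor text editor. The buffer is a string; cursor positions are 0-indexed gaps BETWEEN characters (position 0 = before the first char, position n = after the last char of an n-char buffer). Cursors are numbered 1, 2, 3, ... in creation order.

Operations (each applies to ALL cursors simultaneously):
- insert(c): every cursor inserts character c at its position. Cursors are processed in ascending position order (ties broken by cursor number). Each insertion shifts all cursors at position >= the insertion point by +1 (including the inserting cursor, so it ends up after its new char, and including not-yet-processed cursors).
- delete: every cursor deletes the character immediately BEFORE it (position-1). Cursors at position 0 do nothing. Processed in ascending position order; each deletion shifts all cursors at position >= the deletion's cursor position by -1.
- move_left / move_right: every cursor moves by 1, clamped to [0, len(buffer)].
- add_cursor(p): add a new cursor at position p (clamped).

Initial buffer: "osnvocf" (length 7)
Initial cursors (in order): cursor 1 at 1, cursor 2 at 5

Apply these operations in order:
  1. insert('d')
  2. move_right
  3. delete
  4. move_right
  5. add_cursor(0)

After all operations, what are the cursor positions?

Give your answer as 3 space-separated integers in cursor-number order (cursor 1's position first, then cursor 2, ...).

After op 1 (insert('d')): buffer="odsnvodcf" (len 9), cursors c1@2 c2@7, authorship .1....2..
After op 2 (move_right): buffer="odsnvodcf" (len 9), cursors c1@3 c2@8, authorship .1....2..
After op 3 (delete): buffer="odnvodf" (len 7), cursors c1@2 c2@6, authorship .1...2.
After op 4 (move_right): buffer="odnvodf" (len 7), cursors c1@3 c2@7, authorship .1...2.
After op 5 (add_cursor(0)): buffer="odnvodf" (len 7), cursors c3@0 c1@3 c2@7, authorship .1...2.

Answer: 3 7 0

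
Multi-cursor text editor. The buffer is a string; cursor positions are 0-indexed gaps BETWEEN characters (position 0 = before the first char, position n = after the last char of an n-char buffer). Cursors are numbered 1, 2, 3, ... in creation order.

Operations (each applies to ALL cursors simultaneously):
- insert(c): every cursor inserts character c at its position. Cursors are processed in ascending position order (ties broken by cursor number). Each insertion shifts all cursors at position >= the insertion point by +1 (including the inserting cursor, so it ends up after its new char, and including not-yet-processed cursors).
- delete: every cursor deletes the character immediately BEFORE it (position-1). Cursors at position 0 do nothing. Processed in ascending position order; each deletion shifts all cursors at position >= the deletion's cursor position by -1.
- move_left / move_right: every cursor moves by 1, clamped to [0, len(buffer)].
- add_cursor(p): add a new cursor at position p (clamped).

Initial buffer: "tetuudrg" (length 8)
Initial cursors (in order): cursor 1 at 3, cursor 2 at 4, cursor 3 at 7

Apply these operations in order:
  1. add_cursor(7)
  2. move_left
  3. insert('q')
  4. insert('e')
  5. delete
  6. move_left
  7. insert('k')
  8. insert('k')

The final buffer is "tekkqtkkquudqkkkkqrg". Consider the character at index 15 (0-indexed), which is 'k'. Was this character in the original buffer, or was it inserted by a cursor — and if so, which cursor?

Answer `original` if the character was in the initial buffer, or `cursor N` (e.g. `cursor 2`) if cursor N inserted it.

After op 1 (add_cursor(7)): buffer="tetuudrg" (len 8), cursors c1@3 c2@4 c3@7 c4@7, authorship ........
After op 2 (move_left): buffer="tetuudrg" (len 8), cursors c1@2 c2@3 c3@6 c4@6, authorship ........
After op 3 (insert('q')): buffer="teqtquudqqrg" (len 12), cursors c1@3 c2@5 c3@10 c4@10, authorship ..1.2...34..
After op 4 (insert('e')): buffer="teqetqeuudqqeerg" (len 16), cursors c1@4 c2@7 c3@14 c4@14, authorship ..11.22...3434..
After op 5 (delete): buffer="teqtquudqqrg" (len 12), cursors c1@3 c2@5 c3@10 c4@10, authorship ..1.2...34..
After op 6 (move_left): buffer="teqtquudqqrg" (len 12), cursors c1@2 c2@4 c3@9 c4@9, authorship ..1.2...34..
After op 7 (insert('k')): buffer="tekqtkquudqkkqrg" (len 16), cursors c1@3 c2@6 c3@13 c4@13, authorship ..11.22...3344..
After op 8 (insert('k')): buffer="tekkqtkkquudqkkkkqrg" (len 20), cursors c1@4 c2@8 c3@17 c4@17, authorship ..111.222...334344..
Authorship (.=original, N=cursor N): . . 1 1 1 . 2 2 2 . . . 3 3 4 3 4 4 . .
Index 15: author = 3

Answer: cursor 3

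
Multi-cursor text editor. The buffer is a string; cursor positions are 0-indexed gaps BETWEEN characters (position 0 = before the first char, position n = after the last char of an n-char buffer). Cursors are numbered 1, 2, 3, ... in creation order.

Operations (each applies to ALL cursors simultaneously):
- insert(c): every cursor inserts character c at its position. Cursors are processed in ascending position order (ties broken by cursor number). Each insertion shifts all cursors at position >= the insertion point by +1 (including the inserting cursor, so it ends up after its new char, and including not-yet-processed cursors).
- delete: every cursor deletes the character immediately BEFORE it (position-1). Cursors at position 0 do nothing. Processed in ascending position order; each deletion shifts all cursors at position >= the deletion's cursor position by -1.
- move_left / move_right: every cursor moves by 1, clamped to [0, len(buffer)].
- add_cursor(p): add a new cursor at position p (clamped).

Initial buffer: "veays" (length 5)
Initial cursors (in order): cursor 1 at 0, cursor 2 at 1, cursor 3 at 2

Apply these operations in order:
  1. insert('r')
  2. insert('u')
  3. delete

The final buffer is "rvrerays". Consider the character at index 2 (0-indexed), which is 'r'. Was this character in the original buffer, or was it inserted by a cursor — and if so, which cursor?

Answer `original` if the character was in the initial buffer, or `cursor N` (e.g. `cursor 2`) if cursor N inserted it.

After op 1 (insert('r')): buffer="rvrerays" (len 8), cursors c1@1 c2@3 c3@5, authorship 1.2.3...
After op 2 (insert('u')): buffer="ruvrueruays" (len 11), cursors c1@2 c2@5 c3@8, authorship 11.22.33...
After op 3 (delete): buffer="rvrerays" (len 8), cursors c1@1 c2@3 c3@5, authorship 1.2.3...
Authorship (.=original, N=cursor N): 1 . 2 . 3 . . .
Index 2: author = 2

Answer: cursor 2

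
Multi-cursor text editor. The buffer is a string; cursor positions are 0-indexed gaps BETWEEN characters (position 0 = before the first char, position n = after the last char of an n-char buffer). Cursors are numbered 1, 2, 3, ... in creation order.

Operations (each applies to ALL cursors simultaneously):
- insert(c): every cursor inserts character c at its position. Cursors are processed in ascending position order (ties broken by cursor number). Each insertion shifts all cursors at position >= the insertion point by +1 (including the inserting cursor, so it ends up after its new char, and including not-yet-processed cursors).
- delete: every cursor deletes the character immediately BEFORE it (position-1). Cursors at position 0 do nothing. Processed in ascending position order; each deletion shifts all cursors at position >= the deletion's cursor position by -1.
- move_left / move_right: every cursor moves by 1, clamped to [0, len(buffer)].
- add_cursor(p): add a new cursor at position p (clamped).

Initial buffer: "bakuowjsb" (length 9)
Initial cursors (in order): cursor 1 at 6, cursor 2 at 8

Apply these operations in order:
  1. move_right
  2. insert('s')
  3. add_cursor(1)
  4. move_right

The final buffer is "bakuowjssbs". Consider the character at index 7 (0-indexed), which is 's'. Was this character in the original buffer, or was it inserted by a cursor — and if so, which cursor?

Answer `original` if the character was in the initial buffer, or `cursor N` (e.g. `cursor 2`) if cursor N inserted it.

After op 1 (move_right): buffer="bakuowjsb" (len 9), cursors c1@7 c2@9, authorship .........
After op 2 (insert('s')): buffer="bakuowjssbs" (len 11), cursors c1@8 c2@11, authorship .......1..2
After op 3 (add_cursor(1)): buffer="bakuowjssbs" (len 11), cursors c3@1 c1@8 c2@11, authorship .......1..2
After op 4 (move_right): buffer="bakuowjssbs" (len 11), cursors c3@2 c1@9 c2@11, authorship .......1..2
Authorship (.=original, N=cursor N): . . . . . . . 1 . . 2
Index 7: author = 1

Answer: cursor 1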